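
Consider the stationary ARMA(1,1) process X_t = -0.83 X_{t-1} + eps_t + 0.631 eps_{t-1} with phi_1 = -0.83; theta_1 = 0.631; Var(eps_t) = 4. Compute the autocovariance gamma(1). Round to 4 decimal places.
\gamma(1) = -1.2186

Multiply the model equation by X_{t-k} and take expectations. With theta_0 = psi_0 = 1 and psi_j the MA(infinity) weights, this gives
  gamma(k) - sum_i phi_i gamma(k-i) = c_k,
  c_k = sigma^2 * sum_{j=k..q} theta_j psi_{j-k}   (c_k = 0 for k > q),
using gamma(-m) = gamma(m).
psi-weights needed (psi_j = theta_j + sum_i phi_i psi_{j-i}):
  psi_1 = theta_1 + phi_1 = 0.631 + (-0.83) = -0.199
Right-hand sides:
  c_0 = sigma^2 (1 + theta_1 psi_1) = 4 * (1 + (0.631)(-0.199)) = 4 * 0.874431 = 3.497724
  c_1 = sigma^2 theta_1 = 4 * (0.631) = 2.524
  c_2 = 0
Equations for k = 0 and k = 1 (AR order 1):
  gamma(0) = phi_1 gamma(1) + c_0
  gamma(1) = phi_1 gamma(0) + c_1
Substituting the second into the first: gamma(0) (1 - phi_1^2) = c_0 + phi_1 c_1, so
  gamma(0) = (c_0 + phi_1 c_1) / (1 - phi_1^2) = (3.497724 + (-0.83)(2.524)) / (1 - (-0.83)^2) = 1.402804 / 0.3111 = 4.509174.
  gamma(1) = phi_1 gamma(0) + c_1 = (-0.83)(4.509174) + (2.524) = -1.218614.
Therefore gamma(1) = -1.2186 (to 4 decimal places).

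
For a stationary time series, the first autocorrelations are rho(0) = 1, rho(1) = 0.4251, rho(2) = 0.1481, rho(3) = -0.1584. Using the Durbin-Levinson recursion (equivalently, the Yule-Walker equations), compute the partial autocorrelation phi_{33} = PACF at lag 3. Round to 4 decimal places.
\phi_{33} = -0.2530

The PACF at lag k is phi_{kk}, the last component of the solution
to the Yule-Walker system G_k phi = r_k where
  (G_k)_{ij} = rho(|i - j|), (r_k)_i = rho(i), i,j = 1..k.
Equivalently, Durbin-Levinson gives phi_{kk} iteratively:
  phi_{11} = rho(1)
  phi_{kk} = [rho(k) - sum_{j=1..k-1} phi_{k-1,j} rho(k-j)]
            / [1 - sum_{j=1..k-1} phi_{k-1,j} rho(j)],
  phi_{k,j} = phi_{k-1,j} - phi_{kk} phi_{k-1,k-j},  j = 1..k-1.
Step k = 1:
  phi_11 = rho(1) = 0.4251.
Step k = 2:
  phi_22 = [rho(2) - phi_11 rho(1)] / [1 - phi_11 rho(1)] = [0.1481 - (0.4251)(0.4251)] / [1 - (0.4251)(0.4251)]
         = -0.03261001 / 0.81928999 = -0.039803.
  Update: phi_21 = phi_11 - phi_22 phi_11 = 0.4251 - (-0.039803)(0.4251) = 0.44202.
Step k = 3:
  phi_33 = [rho(3) - phi_21 rho(2) - phi_22 rho(1)] / [1 - phi_21 rho(1) - phi_22 rho(2)]
    numerator   = -0.1584 - (0.44202)(0.1481) - (-0.039803)(0.4251) = -0.20694303
    denominator = 1 - (0.44202)(0.4251) - (-0.039803)(0.1481) = 0.81799202
  phi_33 = -0.20694303 / 0.81799202 = -0.253.
Therefore phi_{33} = -0.2530.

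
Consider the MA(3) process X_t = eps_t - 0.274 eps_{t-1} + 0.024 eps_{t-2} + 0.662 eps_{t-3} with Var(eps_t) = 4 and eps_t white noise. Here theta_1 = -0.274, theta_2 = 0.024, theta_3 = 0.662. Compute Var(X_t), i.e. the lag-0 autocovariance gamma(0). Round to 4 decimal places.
\gamma(0) = 6.0556

For an MA(q) process X_t = eps_t + sum_i theta_i eps_{t-i} with
Var(eps_t) = sigma^2, the variance is
  gamma(0) = sigma^2 * (1 + sum_i theta_i^2).
  sum_i theta_i^2 = (-0.274)^2 + (0.024)^2 + (0.662)^2 = 0.075076 + 0.000576 + 0.438244 = 0.513896.
  gamma(0) = 4 * (1 + 0.513896) = 4 * 1.513896 = 6.055584, which rounds to 6.0556.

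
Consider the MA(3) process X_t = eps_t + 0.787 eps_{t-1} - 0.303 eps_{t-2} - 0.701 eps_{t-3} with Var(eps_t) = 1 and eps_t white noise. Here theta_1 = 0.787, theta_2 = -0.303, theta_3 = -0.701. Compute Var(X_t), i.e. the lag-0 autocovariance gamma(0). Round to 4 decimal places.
\gamma(0) = 2.2026

For an MA(q) process X_t = eps_t + sum_i theta_i eps_{t-i} with
Var(eps_t) = sigma^2, the variance is
  gamma(0) = sigma^2 * (1 + sum_i theta_i^2).
  sum_i theta_i^2 = (0.787)^2 + (-0.303)^2 + (-0.701)^2 = 0.619369 + 0.091809 + 0.491401 = 1.202579.
  gamma(0) = 1 * (1 + 1.202579) = 1 * 2.202579 = 2.202579, which rounds to 2.2026.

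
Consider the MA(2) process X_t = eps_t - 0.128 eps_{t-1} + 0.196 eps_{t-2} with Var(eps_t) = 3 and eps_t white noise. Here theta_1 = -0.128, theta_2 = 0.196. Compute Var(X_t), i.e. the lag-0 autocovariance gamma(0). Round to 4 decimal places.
\gamma(0) = 3.1644

For an MA(q) process X_t = eps_t + sum_i theta_i eps_{t-i} with
Var(eps_t) = sigma^2, the variance is
  gamma(0) = sigma^2 * (1 + sum_i theta_i^2).
  sum_i theta_i^2 = (-0.128)^2 + (0.196)^2 = 0.016384 + 0.038416 = 0.0548.
  gamma(0) = 3 * (1 + 0.0548) = 3 * 1.0548 = 3.1644.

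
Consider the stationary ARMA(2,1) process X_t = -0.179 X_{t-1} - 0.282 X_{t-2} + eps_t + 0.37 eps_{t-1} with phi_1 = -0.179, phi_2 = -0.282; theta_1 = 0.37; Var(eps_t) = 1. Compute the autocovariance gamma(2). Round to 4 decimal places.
\gamma(2) = -0.3460

Multiply the model equation by X_{t-k} and take expectations. With theta_0 = psi_0 = 1 and psi_j the MA(infinity) weights, this gives
  gamma(k) - sum_i phi_i gamma(k-i) = c_k,
  c_k = sigma^2 * sum_{j=k..q} theta_j psi_{j-k}   (c_k = 0 for k > q),
using gamma(-m) = gamma(m).
psi-weights needed (psi_j = theta_j + sum_i phi_i psi_{j-i}):
  psi_1 = theta_1 + phi_1 = 0.37 + (-0.179) = 0.191
Right-hand sides:
  c_0 = sigma^2 (1 + theta_1 psi_1) = 1 * (1 + (0.37)(0.191)) = 1 * 1.07067 = 1.07067
  c_1 = sigma^2 theta_1 = 1 * (0.37) = 0.37
  c_2 = 0
Equations for k = 0, 1, 2 (AR order 2, c_2 = 0):
  (E0) gamma(0) = phi_1 gamma(1) + phi_2 gamma(2) + c_0
  (E1) gamma(1) = phi_1 gamma(0) + phi_2 gamma(1) + c_1
  (E2) gamma(2) = phi_1 gamma(1) + phi_2 gamma(0)
From (E1): gamma(1) = A gamma(0) + B with
  A = phi_1 / (1 - phi_2) = -0.179 / 1.282 = -0.139626,   B = c_1 / (1 - phi_2) = 0.37 / 1.282 = 0.288612.
Insert (E2) into (E0): gamma(0) (1 - phi_2^2) = phi_1 (1 + phi_2) gamma(1) + c_0.
  phi_1 (1 + phi_2) = (-0.179)(0.718) = -0.128522,   1 - phi_2^2 = 0.920476.
Replace gamma(1) by A gamma(0) + B and collect gamma(0):
  gamma(0) [0.920476 - (-0.128522)(-0.139626)] = (-0.128522)(0.288612) + 1.07067
  gamma(0) * 0.902531 = 1.033577
  gamma(0) = 1.033577 / 0.902531 = 1.145198.
  gamma(1) = A gamma(0) + B = (-0.139626)(1.145198) + (0.288612) = 0.128713.
  gamma(2) = phi_1 gamma(1) + phi_2 gamma(0) = (-0.179)(0.128713) + (-0.282)(1.145198) = -0.345985.
Therefore gamma(2) = -0.3460 (to 4 decimal places).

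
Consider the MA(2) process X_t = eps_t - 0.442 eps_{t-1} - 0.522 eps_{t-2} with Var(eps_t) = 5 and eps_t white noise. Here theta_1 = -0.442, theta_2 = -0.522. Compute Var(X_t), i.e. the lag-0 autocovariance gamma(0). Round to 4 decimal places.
\gamma(0) = 7.3392

For an MA(q) process X_t = eps_t + sum_i theta_i eps_{t-i} with
Var(eps_t) = sigma^2, the variance is
  gamma(0) = sigma^2 * (1 + sum_i theta_i^2).
  sum_i theta_i^2 = (-0.442)^2 + (-0.522)^2 = 0.195364 + 0.272484 = 0.467848.
  gamma(0) = 5 * (1 + 0.467848) = 5 * 1.467848 = 7.33924, which rounds to 7.3392.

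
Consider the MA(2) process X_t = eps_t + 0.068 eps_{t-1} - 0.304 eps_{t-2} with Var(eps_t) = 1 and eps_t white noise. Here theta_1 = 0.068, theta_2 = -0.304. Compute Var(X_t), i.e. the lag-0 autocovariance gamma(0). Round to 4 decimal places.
\gamma(0) = 1.0970

For an MA(q) process X_t = eps_t + sum_i theta_i eps_{t-i} with
Var(eps_t) = sigma^2, the variance is
  gamma(0) = sigma^2 * (1 + sum_i theta_i^2).
  sum_i theta_i^2 = (0.068)^2 + (-0.304)^2 = 0.004624 + 0.092416 = 0.09704.
  gamma(0) = 1 * (1 + 0.09704) = 1 * 1.09704 = 1.09704, which rounds to 1.0970.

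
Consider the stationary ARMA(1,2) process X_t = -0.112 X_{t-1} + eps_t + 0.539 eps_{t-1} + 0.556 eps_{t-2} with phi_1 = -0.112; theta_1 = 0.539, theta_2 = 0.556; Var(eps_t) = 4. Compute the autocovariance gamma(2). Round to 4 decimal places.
\gamma(2) = 1.9486

Multiply the model equation by X_{t-k} and take expectations. With theta_0 = psi_0 = 1 and psi_j the MA(infinity) weights, this gives
  gamma(k) - sum_i phi_i gamma(k-i) = c_k,
  c_k = sigma^2 * sum_{j=k..q} theta_j psi_{j-k}   (c_k = 0 for k > q),
using gamma(-m) = gamma(m).
psi-weights needed (psi_j = theta_j + sum_i phi_i psi_{j-i}):
  psi_1 = theta_1 + phi_1 = 0.539 + (-0.112) = 0.427
  psi_2 = theta_2 + phi_1 psi_1 = 0.556 + (-0.112)(0.427) = 0.508176
Right-hand sides:
  c_0 = sigma^2 (1 + theta_1 psi_1 + theta_2 psi_2) = 4 * (1 + (0.539)(0.427) + (0.556)(0.508176)) = 4 * 1.512699 = 6.050795
  c_1 = sigma^2 (theta_1 + theta_2 psi_1) = 4 * (0.539 + (0.556)(0.427)) = 3.105648
  c_2 = sigma^2 theta_2 = 4 * (0.556) = 2.224
Equations for k = 0 and k = 1 (AR order 1):
  gamma(0) = phi_1 gamma(1) + c_0
  gamma(1) = phi_1 gamma(0) + c_1
Substituting the second into the first: gamma(0) (1 - phi_1^2) = c_0 + phi_1 c_1, so
  gamma(0) = (c_0 + phi_1 c_1) / (1 - phi_1^2) = (6.050795 + (-0.112)(3.105648)) / (1 - (-0.112)^2) = 5.702963 / 0.987456 = 5.77541.
  gamma(1) = phi_1 gamma(0) + c_1 = (-0.112)(5.77541) + (3.105648) = 2.458802.
For k = 2: gamma(2) = phi_1 gamma(1) + c_2
  = (-0.112)(2.458802) + (2.224) = 1.948614.
Therefore gamma(2) = 1.9486 (to 4 decimal places).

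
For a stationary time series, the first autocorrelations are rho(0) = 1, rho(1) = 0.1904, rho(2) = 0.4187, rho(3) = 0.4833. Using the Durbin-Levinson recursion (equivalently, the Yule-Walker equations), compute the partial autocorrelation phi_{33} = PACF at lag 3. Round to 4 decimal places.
\phi_{33} = 0.4429

The PACF at lag k is phi_{kk}, the last component of the solution
to the Yule-Walker system G_k phi = r_k where
  (G_k)_{ij} = rho(|i - j|), (r_k)_i = rho(i), i,j = 1..k.
Equivalently, Durbin-Levinson gives phi_{kk} iteratively:
  phi_{11} = rho(1)
  phi_{kk} = [rho(k) - sum_{j=1..k-1} phi_{k-1,j} rho(k-j)]
            / [1 - sum_{j=1..k-1} phi_{k-1,j} rho(j)],
  phi_{k,j} = phi_{k-1,j} - phi_{kk} phi_{k-1,k-j},  j = 1..k-1.
Step k = 1:
  phi_11 = rho(1) = 0.1904.
Step k = 2:
  phi_22 = [rho(2) - phi_11 rho(1)] / [1 - phi_11 rho(1)] = [0.4187 - (0.1904)(0.1904)] / [1 - (0.1904)(0.1904)]
         = 0.38244784 / 0.96374784 = 0.396834.
  Update: phi_21 = phi_11 - phi_22 phi_11 = 0.1904 - (0.396834)(0.1904) = 0.114843.
Step k = 3:
  phi_33 = [rho(3) - phi_21 rho(2) - phi_22 rho(1)] / [1 - phi_21 rho(1) - phi_22 rho(2)]
    numerator   = 0.4833 - (0.114843)(0.4187) - (0.396834)(0.1904) = 0.35965813
    denominator = 1 - (0.114843)(0.1904) - (0.396834)(0.4187) = 0.81197956
  phi_33 = 0.35965813 / 0.81197956 = 0.4429.
Therefore phi_{33} = 0.4429.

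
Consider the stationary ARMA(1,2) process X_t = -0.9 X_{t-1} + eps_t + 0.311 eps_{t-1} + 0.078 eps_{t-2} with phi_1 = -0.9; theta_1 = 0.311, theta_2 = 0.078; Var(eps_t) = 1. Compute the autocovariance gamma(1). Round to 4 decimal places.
\gamma(1) = -2.6988

Multiply the model equation by X_{t-k} and take expectations. With theta_0 = psi_0 = 1 and psi_j the MA(infinity) weights, this gives
  gamma(k) - sum_i phi_i gamma(k-i) = c_k,
  c_k = sigma^2 * sum_{j=k..q} theta_j psi_{j-k}   (c_k = 0 for k > q),
using gamma(-m) = gamma(m).
psi-weights needed (psi_j = theta_j + sum_i phi_i psi_{j-i}):
  psi_1 = theta_1 + phi_1 = 0.311 + (-0.9) = -0.589
  psi_2 = theta_2 + phi_1 psi_1 = 0.078 + (-0.9)(-0.589) = 0.6081
Right-hand sides:
  c_0 = sigma^2 (1 + theta_1 psi_1 + theta_2 psi_2) = 1 * (1 + (0.311)(-0.589) + (0.078)(0.6081)) = 1 * 0.864253 = 0.864253
  c_1 = sigma^2 (theta_1 + theta_2 psi_1) = 1 * (0.311 + (0.078)(-0.589)) = 0.265058
  c_2 = sigma^2 theta_2 = 1 * (0.078) = 0.078
Equations for k = 0 and k = 1 (AR order 1):
  gamma(0) = phi_1 gamma(1) + c_0
  gamma(1) = phi_1 gamma(0) + c_1
Substituting the second into the first: gamma(0) (1 - phi_1^2) = c_0 + phi_1 c_1, so
  gamma(0) = (c_0 + phi_1 c_1) / (1 - phi_1^2) = (0.864253 + (-0.9)(0.265058)) / (1 - (-0.9)^2) = 0.625701 / 0.19 = 3.293161.
  gamma(1) = phi_1 gamma(0) + c_1 = (-0.9)(3.293161) + (0.265058) = -2.698787.
Therefore gamma(1) = -2.6988 (to 4 decimal places).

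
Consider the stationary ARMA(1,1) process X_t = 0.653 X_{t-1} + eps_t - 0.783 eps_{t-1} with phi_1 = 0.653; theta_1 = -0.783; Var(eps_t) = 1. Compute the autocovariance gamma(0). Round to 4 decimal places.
\gamma(0) = 1.0295

Multiply the model equation by X_{t-k} and take expectations. With theta_0 = psi_0 = 1 and psi_j the MA(infinity) weights, this gives
  gamma(k) - sum_i phi_i gamma(k-i) = c_k,
  c_k = sigma^2 * sum_{j=k..q} theta_j psi_{j-k}   (c_k = 0 for k > q),
using gamma(-m) = gamma(m).
psi-weights needed (psi_j = theta_j + sum_i phi_i psi_{j-i}):
  psi_1 = theta_1 + phi_1 = -0.783 + (0.653) = -0.13
Right-hand sides:
  c_0 = sigma^2 (1 + theta_1 psi_1) = 1 * (1 + (-0.783)(-0.13)) = 1 * 1.10179 = 1.10179
  c_1 = sigma^2 theta_1 = 1 * (-0.783) = -0.783
  c_2 = 0
Equations for k = 0 and k = 1 (AR order 1):
  gamma(0) = phi_1 gamma(1) + c_0
  gamma(1) = phi_1 gamma(0) + c_1
Substituting the second into the first: gamma(0) (1 - phi_1^2) = c_0 + phi_1 c_1, so
  gamma(0) = (c_0 + phi_1 c_1) / (1 - phi_1^2) = (1.10179 + (0.653)(-0.783)) / (1 - (0.653)^2) = 0.590491 / 0.573591 = 1.029464.
Therefore gamma(0) = 1.0295 (to 4 decimal places).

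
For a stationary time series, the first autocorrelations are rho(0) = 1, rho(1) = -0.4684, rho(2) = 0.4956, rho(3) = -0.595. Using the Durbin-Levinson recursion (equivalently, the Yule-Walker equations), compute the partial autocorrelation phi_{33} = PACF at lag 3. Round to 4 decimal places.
\phi_{33} = -0.4090

The PACF at lag k is phi_{kk}, the last component of the solution
to the Yule-Walker system G_k phi = r_k where
  (G_k)_{ij} = rho(|i - j|), (r_k)_i = rho(i), i,j = 1..k.
Equivalently, Durbin-Levinson gives phi_{kk} iteratively:
  phi_{11} = rho(1)
  phi_{kk} = [rho(k) - sum_{j=1..k-1} phi_{k-1,j} rho(k-j)]
            / [1 - sum_{j=1..k-1} phi_{k-1,j} rho(j)],
  phi_{k,j} = phi_{k-1,j} - phi_{kk} phi_{k-1,k-j},  j = 1..k-1.
Step k = 1:
  phi_11 = rho(1) = -0.4684.
Step k = 2:
  phi_22 = [rho(2) - phi_11 rho(1)] / [1 - phi_11 rho(1)] = [0.4956 - (-0.4684)(-0.4684)] / [1 - (-0.4684)(-0.4684)]
         = 0.27620144 / 0.78060144 = 0.353832.
  Update: phi_21 = phi_11 - phi_22 phi_11 = -0.4684 - (0.353832)(-0.4684) = -0.302665.
Step k = 3:
  phi_33 = [rho(3) - phi_21 rho(2) - phi_22 rho(1)] / [1 - phi_21 rho(1) - phi_22 rho(2)]
    numerator   = -0.595 - (-0.302665)(0.4956) - (0.353832)(-0.4684) = -0.27926437
    denominator = 1 - (-0.302665)(-0.4684) - (0.353832)(0.4956) = 0.68287265
  phi_33 = -0.27926437 / 0.68287265 = -0.409.
Therefore phi_{33} = -0.4090.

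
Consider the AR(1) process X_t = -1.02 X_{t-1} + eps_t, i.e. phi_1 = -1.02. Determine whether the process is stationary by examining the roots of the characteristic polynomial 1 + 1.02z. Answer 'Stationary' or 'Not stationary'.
\text{Not stationary}

The AR(p) characteristic polynomial is P(z) = 1 + 1.02z.
Stationarity requires all roots to lie outside the unit circle, i.e. |z| > 1 for every root.
This is linear in z: 1 + (1.02) z = 0  =>  z = -1/(1.02) = -0.980392,  |z| = 0.980392.
Moduli of all roots: 0.9804.
All moduli strictly greater than 1? No.
Verdict: Not stationary.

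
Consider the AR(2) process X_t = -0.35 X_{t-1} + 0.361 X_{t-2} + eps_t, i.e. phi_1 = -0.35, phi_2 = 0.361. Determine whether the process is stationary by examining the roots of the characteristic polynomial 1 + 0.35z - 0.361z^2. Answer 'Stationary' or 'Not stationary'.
\text{Stationary}

The AR(p) characteristic polynomial is P(z) = 1 + 0.35z - 0.361z^2.
Stationarity requires all roots to lie outside the unit circle, i.e. |z| > 1 for every root.
Set 1 + (0.35) z + (-0.361) z^2 = 0, i.e. a z^2 + b z + c = 0 with a = -0.361, b = 0.35, c = 1.
Discriminant D = b^2 - 4ac = (0.35)^2 - 4*(-0.361)*1 = 0.1225 - (-1.444) = 1.5665.
D >= 0, so the roots are real: z = (-b +/- sqrt(D)) / (2a) = (-0.35 +/- 1.251599) / (-0.722).
  z_1 = (-0.35 + 1.251599) / (-0.722) = -1.2488,   |z_1| = 1.2488.
  z_2 = (-0.35 - 1.251599) / (-0.722) = 2.2183,   |z_2| = 2.2183.
Moduli of all roots: 1.2488, 2.2183.
All moduli strictly greater than 1? Yes.
Verdict: Stationary.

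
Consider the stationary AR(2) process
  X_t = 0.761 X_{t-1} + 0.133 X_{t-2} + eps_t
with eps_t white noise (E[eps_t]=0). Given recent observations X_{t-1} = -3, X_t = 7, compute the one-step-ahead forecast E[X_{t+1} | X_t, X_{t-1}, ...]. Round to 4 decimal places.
E[X_{t+1} \mid \mathcal F_t] = 4.9280

For an AR(p) model X_t = c + sum_i phi_i X_{t-i} + eps_t, the
one-step-ahead conditional mean is
  E[X_{t+1} | X_t, ...] = c + sum_i phi_i X_{t+1-i}.
Substitute known values:
  E[X_{t+1} | ...] = (0.761) * (7) + (0.133) * (-3)
                   = 4.9280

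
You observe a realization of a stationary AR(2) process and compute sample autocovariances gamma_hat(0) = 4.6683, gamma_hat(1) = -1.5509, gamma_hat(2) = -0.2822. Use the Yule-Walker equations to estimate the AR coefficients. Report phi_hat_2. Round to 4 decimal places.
\hat\phi_{2} = -0.1920

The Yule-Walker equations for an AR(p) process read, in matrix form,
  Gamma_p phi = r_p,   with   (Gamma_p)_{ij} = gamma(|i - j|),
                       (r_p)_i = gamma(i),   i,j = 1..p.
Substitute the sample gammas (Toeplitz matrix and right-hand side of size 2):
  Gamma_p = [[4.6683, -1.5509], [-1.5509, 4.6683]]
  r_p     = [-1.5509, -0.2822]
Written out:
  4.6683 phi_1 - 1.5509 phi_2 = -1.5509
  -1.5509 phi_1 + 4.6683 phi_2 = -0.2822
Solve by Cramer's rule:
  det = gamma(0)^2 - gamma(1)^2 = (4.6683)^2 - (-1.5509)^2 = 21.79302489 - 2.40529081 = 19.38773408
  phi_hat_1 = [gamma(1) gamma(0) - gamma(1) gamma(2)] / det = [(-1.5509)(4.6683) - (-1.5509)(-0.2822)] / 19.38773408 = -7.67773045 / 19.38773408 = -0.396
  phi_hat_2 = [gamma(0) gamma(2) - gamma(1)^2] / det = [(4.6683)(-0.2822) - (-1.5509)^2] / 19.38773408 = -3.72268507 / 19.38773408 = -0.192
So phi_hat = [-0.3960, -0.1920].
Therefore phi_hat_2 = -0.1920.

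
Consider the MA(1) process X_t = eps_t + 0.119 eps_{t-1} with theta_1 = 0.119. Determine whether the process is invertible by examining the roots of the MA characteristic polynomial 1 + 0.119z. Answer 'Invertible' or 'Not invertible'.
\text{Invertible}

The MA(q) characteristic polynomial is P(z) = 1 + 0.119z.
Invertibility requires all roots to lie outside the unit circle, i.e. |z| > 1 for every root.
This is linear in z: 1 + (0.119) z = 0  =>  z = -1/(0.119) = -8.403361,  |z| = 8.403361.
Moduli of all roots: 8.4034.
All moduli strictly greater than 1? Yes.
Verdict: Invertible.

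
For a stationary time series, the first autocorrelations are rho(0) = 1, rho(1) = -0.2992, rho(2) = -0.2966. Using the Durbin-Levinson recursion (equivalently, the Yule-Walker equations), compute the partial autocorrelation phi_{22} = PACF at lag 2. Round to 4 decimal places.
\phi_{22} = -0.4241

The PACF at lag k is phi_{kk}, the last component of the solution
to the Yule-Walker system G_k phi = r_k where
  (G_k)_{ij} = rho(|i - j|), (r_k)_i = rho(i), i,j = 1..k.
Equivalently, Durbin-Levinson gives phi_{kk} iteratively:
  phi_{11} = rho(1)
  phi_{kk} = [rho(k) - sum_{j=1..k-1} phi_{k-1,j} rho(k-j)]
            / [1 - sum_{j=1..k-1} phi_{k-1,j} rho(j)],
  phi_{k,j} = phi_{k-1,j} - phi_{kk} phi_{k-1,k-j},  j = 1..k-1.
Step k = 1:
  phi_11 = rho(1) = -0.2992.
Step k = 2:
  phi_22 = [rho(2) - phi_11 rho(1)] / [1 - phi_11 rho(1)] = [-0.2966 - (-0.2992)(-0.2992)] / [1 - (-0.2992)(-0.2992)]
         = -0.38612064 / 0.91047936 = -0.4241.
Therefore phi_{22} = -0.4241.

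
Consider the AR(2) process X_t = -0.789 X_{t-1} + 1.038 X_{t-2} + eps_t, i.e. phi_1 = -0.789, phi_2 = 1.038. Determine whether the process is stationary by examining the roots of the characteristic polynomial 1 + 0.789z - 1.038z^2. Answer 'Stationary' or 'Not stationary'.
\text{Not stationary}

The AR(p) characteristic polynomial is P(z) = 1 + 0.789z - 1.038z^2.
Stationarity requires all roots to lie outside the unit circle, i.e. |z| > 1 for every root.
Set 1 + (0.789) z + (-1.038) z^2 = 0, i.e. a z^2 + b z + c = 0 with a = -1.038, b = 0.789, c = 1.
Discriminant D = b^2 - 4ac = (0.789)^2 - 4*(-1.038)*1 = 0.622521 - (-4.152) = 4.774521.
D >= 0, so the roots are real: z = (-b +/- sqrt(D)) / (2a) = (-0.789 +/- 2.185068) / (-2.076).
  z_1 = (-0.789 + 2.185068) / (-2.076) = -0.6725,   |z_1| = 0.6725.
  z_2 = (-0.789 - 2.185068) / (-2.076) = 1.4326,   |z_2| = 1.4326.
Moduli of all roots: 0.6725, 1.4326.
All moduli strictly greater than 1? No.
Verdict: Not stationary.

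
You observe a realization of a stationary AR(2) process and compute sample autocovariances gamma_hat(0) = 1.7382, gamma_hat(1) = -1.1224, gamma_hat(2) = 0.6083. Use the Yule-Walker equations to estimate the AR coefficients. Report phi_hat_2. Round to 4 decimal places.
\hat\phi_{2} = -0.1149

The Yule-Walker equations for an AR(p) process read, in matrix form,
  Gamma_p phi = r_p,   with   (Gamma_p)_{ij} = gamma(|i - j|),
                       (r_p)_i = gamma(i),   i,j = 1..p.
Substitute the sample gammas (Toeplitz matrix and right-hand side of size 2):
  Gamma_p = [[1.7382, -1.1224], [-1.1224, 1.7382]]
  r_p     = [-1.1224, 0.6083]
Written out:
  1.7382 phi_1 - 1.1224 phi_2 = -1.1224
  -1.1224 phi_1 + 1.7382 phi_2 = 0.6083
Solve by Cramer's rule:
  det = gamma(0)^2 - gamma(1)^2 = (1.7382)^2 - (-1.1224)^2 = 3.02133924 - 1.25978176 = 1.76155748
  phi_hat_1 = [gamma(1) gamma(0) - gamma(1) gamma(2)] / det = [(-1.1224)(1.7382) - (-1.1224)(0.6083)] / 1.76155748 = -1.26819976 / 1.76155748 = -0.7199
  phi_hat_2 = [gamma(0) gamma(2) - gamma(1)^2] / det = [(1.7382)(0.6083) - (-1.1224)^2] / 1.76155748 = -0.2024347 / 1.76155748 = -0.1149
So phi_hat = [-0.7199, -0.1149].
Therefore phi_hat_2 = -0.1149.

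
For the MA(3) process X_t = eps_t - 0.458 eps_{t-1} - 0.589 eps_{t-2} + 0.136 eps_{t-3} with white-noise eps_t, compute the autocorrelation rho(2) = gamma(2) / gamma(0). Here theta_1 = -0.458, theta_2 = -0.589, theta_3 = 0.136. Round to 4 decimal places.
\rho(2) = -0.4135

For an MA(q) process with theta_0 = 1, the autocovariance is
  gamma(k) = sigma^2 * sum_{i=0..q-k} theta_i * theta_{i+k},
and rho(k) = gamma(k) / gamma(0). Sigma^2 cancels.
  numerator   = (1)*(-0.589) + (-0.458)*(0.136) = -0.651288.
  denominator = (1)^2 + (-0.458)^2 + (-0.589)^2 + (0.136)^2 = 1.575181.
  rho(2) = -0.651288 / 1.575181 = -0.4135.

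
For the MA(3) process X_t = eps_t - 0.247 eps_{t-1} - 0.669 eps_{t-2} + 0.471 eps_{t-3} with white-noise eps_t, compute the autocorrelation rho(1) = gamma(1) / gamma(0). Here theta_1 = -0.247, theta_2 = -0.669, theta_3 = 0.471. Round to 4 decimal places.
\rho(1) = -0.2293

For an MA(q) process with theta_0 = 1, the autocovariance is
  gamma(k) = sigma^2 * sum_{i=0..q-k} theta_i * theta_{i+k},
and rho(k) = gamma(k) / gamma(0). Sigma^2 cancels.
  numerator   = (1)*(-0.247) + (-0.247)*(-0.669) + (-0.669)*(0.471) = -0.396856.
  denominator = (1)^2 + (-0.247)^2 + (-0.669)^2 + (0.471)^2 = 1.730411.
  rho(1) = -0.396856 / 1.730411 = -0.2293.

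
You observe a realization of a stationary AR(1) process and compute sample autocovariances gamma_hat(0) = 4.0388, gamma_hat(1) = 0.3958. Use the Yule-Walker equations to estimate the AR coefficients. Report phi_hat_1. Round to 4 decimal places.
\hat\phi_{1} = 0.0980

The Yule-Walker equations for an AR(p) process read, in matrix form,
  Gamma_p phi = r_p,   with   (Gamma_p)_{ij} = gamma(|i - j|),
                       (r_p)_i = gamma(i),   i,j = 1..p.
Substitute the sample gammas (Toeplitz matrix and right-hand side of size 1):
  Gamma_p = [[4.0388]]
  r_p     = [0.3958]
With p = 1 this is the single equation gamma(0) phi_1 = gamma(1):
  phi_hat_1 = gamma(1) / gamma(0) = 0.3958 / 4.0388 = 0.0980.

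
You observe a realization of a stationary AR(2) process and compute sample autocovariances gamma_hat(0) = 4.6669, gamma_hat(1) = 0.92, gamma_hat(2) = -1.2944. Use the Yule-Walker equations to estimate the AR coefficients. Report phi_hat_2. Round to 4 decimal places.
\hat\phi_{2} = -0.3290

The Yule-Walker equations for an AR(p) process read, in matrix form,
  Gamma_p phi = r_p,   with   (Gamma_p)_{ij} = gamma(|i - j|),
                       (r_p)_i = gamma(i),   i,j = 1..p.
Substitute the sample gammas (Toeplitz matrix and right-hand side of size 2):
  Gamma_p = [[4.6669, 0.92], [0.92, 4.6669]]
  r_p     = [0.92, -1.2944]
Written out:
  4.6669 phi_1 + 0.92 phi_2 = 0.92
  0.92 phi_1 + 4.6669 phi_2 = -1.2944
Solve by Cramer's rule:
  det = gamma(0)^2 - gamma(1)^2 = (4.6669)^2 - (0.92)^2 = 21.77995561 - 0.8464 = 20.93355561
  phi_hat_1 = [gamma(1) gamma(0) - gamma(1) gamma(2)] / det = [(0.92)(4.6669) - (0.92)(-1.2944)] / 20.93355561 = 5.484396 / 20.93355561 = 0.262
  phi_hat_2 = [gamma(0) gamma(2) - gamma(1)^2] / det = [(4.6669)(-1.2944) - (0.92)^2] / 20.93355561 = -6.88723536 / 20.93355561 = -0.329
So phi_hat = [0.2620, -0.3290].
Therefore phi_hat_2 = -0.3290.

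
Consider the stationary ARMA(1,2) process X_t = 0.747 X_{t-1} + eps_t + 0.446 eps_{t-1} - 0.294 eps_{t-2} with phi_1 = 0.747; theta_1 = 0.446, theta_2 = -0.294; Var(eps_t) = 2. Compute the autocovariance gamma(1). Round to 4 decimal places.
\gamma(1) = 5.0163

Multiply the model equation by X_{t-k} and take expectations. With theta_0 = psi_0 = 1 and psi_j the MA(infinity) weights, this gives
  gamma(k) - sum_i phi_i gamma(k-i) = c_k,
  c_k = sigma^2 * sum_{j=k..q} theta_j psi_{j-k}   (c_k = 0 for k > q),
using gamma(-m) = gamma(m).
psi-weights needed (psi_j = theta_j + sum_i phi_i psi_{j-i}):
  psi_1 = theta_1 + phi_1 = 0.446 + (0.747) = 1.193
  psi_2 = theta_2 + phi_1 psi_1 = -0.294 + (0.747)(1.193) = 0.597171
Right-hand sides:
  c_0 = sigma^2 (1 + theta_1 psi_1 + theta_2 psi_2) = 2 * (1 + (0.446)(1.193) + (-0.294)(0.597171)) = 2 * 1.35651 = 2.713019
  c_1 = sigma^2 (theta_1 + theta_2 psi_1) = 2 * (0.446 + (-0.294)(1.193)) = 0.190516
  c_2 = sigma^2 theta_2 = 2 * (-0.294) = -0.588
Equations for k = 0 and k = 1 (AR order 1):
  gamma(0) = phi_1 gamma(1) + c_0
  gamma(1) = phi_1 gamma(0) + c_1
Substituting the second into the first: gamma(0) (1 - phi_1^2) = c_0 + phi_1 c_1, so
  gamma(0) = (c_0 + phi_1 c_1) / (1 - phi_1^2) = (2.713019 + (0.747)(0.190516)) / (1 - (0.747)^2) = 2.855335 / 0.441991 = 6.460165.
  gamma(1) = phi_1 gamma(0) + c_1 = (0.747)(6.460165) + (0.190516) = 5.016259.
Therefore gamma(1) = 5.0163 (to 4 decimal places).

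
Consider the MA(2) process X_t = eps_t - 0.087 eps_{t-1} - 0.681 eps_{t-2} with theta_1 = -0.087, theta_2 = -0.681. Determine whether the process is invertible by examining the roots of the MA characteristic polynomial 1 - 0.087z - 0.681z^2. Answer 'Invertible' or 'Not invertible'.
\text{Invertible}

The MA(q) characteristic polynomial is P(z) = 1 - 0.087z - 0.681z^2.
Invertibility requires all roots to lie outside the unit circle, i.e. |z| > 1 for every root.
Set 1 + (-0.087) z + (-0.681) z^2 = 0, i.e. a z^2 + b z + c = 0 with a = -0.681, b = -0.087, c = 1.
Discriminant D = b^2 - 4ac = (-0.087)^2 - 4*(-0.681)*1 = 0.007569 - (-2.724) = 2.731569.
D >= 0, so the roots are real: z = (-b +/- sqrt(D)) / (2a) = (0.087 +/- 1.652746) / (-1.362).
  z_1 = (0.087 + 1.652746) / (-1.362) = -1.2773,   |z_1| = 1.2773.
  z_2 = (0.087 - 1.652746) / (-1.362) = 1.1496,   |z_2| = 1.1496.
Moduli of all roots: 1.2773, 1.1496.
All moduli strictly greater than 1? Yes.
Verdict: Invertible.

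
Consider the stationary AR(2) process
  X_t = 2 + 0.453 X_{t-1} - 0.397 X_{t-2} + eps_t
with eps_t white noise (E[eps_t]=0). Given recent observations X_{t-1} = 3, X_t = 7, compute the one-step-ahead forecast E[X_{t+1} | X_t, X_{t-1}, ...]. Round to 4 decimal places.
E[X_{t+1} \mid \mathcal F_t] = 3.9800

For an AR(p) model X_t = c + sum_i phi_i X_{t-i} + eps_t, the
one-step-ahead conditional mean is
  E[X_{t+1} | X_t, ...] = c + sum_i phi_i X_{t+1-i}.
Substitute known values:
  E[X_{t+1} | ...] = 2 + (0.453) * (7) + (-0.397) * (3)
                   = 3.9800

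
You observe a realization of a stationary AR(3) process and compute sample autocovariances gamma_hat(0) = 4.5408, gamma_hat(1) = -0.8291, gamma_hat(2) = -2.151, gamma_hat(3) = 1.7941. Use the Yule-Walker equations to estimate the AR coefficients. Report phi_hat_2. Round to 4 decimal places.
\hat\phi_{2} = -0.4580

The Yule-Walker equations for an AR(p) process read, in matrix form,
  Gamma_p phi = r_p,   with   (Gamma_p)_{ij} = gamma(|i - j|),
                       (r_p)_i = gamma(i),   i,j = 1..p.
Substitute the sample gammas (Toeplitz matrix and right-hand side of size 3):
  Gamma_p = [[4.5408, -0.8291, -2.151], [-0.8291, 4.5408, -0.8291], [-2.151, -0.8291, 4.5408]]
  r_p     = [-0.8291, -2.151, 1.7941]
Written out (R1..R3):
  (R1) 4.5408 phi_1 - 0.8291 phi_2 - 2.151 phi_3 = -0.8291
  (R2) -0.8291 phi_1 + 4.5408 phi_2 - 0.8291 phi_3 = -2.151
  (R3) -2.151 phi_1 - 0.8291 phi_2 + 4.5408 phi_3 = 1.7941
Gaussian elimination:
  R2 <- R2 - (-0.8291/4.5408) R1 = R2 - (-0.182589) R1:  4.389415 phi_2 - 1.221849 phi_3 = -2.302385
  R3 <- R3 - (-2.151/4.5408) R1 = R3 - (-0.473705) R1:  -1.221849 phi_2 + 3.52186 phi_3 = 1.401351
  R3 <- R3 - (-1.221849/4.389415) R2 = R3 - (-0.278363) R2:  3.181743 phi_3 = 0.760454
Back-substitution:
  phi_hat_3 = 0.760454 / 3.181743 = 0.239005
  phi_hat_2 = (-2.302385 - (-1.221849)(0.239005)) / 4.389415 = -0.458001
  phi_hat_1 = (-0.8291 - (-0.8291)(-0.458001) - (-2.151)(0.239005)) / 4.5408 = -0.152997
So phi_hat = [-0.1530, -0.4580, 0.2390].
Therefore phi_hat_2 = -0.4580.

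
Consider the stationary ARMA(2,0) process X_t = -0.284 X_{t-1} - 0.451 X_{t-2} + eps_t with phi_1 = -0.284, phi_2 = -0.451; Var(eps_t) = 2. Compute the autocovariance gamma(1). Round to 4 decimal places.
\gamma(1) = -0.5110

Multiply the model equation by X_{t-k} and take expectations. With theta_0 = psi_0 = 1 and psi_j the MA(infinity) weights, this gives
  gamma(k) - sum_i phi_i gamma(k-i) = c_k,
  c_k = sigma^2 * sum_{j=k..q} theta_j psi_{j-k}   (c_k = 0 for k > q),
using gamma(-m) = gamma(m).
Pure AR (q = 0): c_0 = sigma^2 = 2, c_k = 0 for k >= 1.
Equations for k = 0, 1, 2 (AR order 2, c_2 = 0):
  (E0) gamma(0) = phi_1 gamma(1) + phi_2 gamma(2) + c_0
  (E1) gamma(1) = phi_1 gamma(0) + phi_2 gamma(1) + c_1
  (E2) gamma(2) = phi_1 gamma(1) + phi_2 gamma(0)
From (E1): gamma(1) = A gamma(0) + B with
  A = phi_1 / (1 - phi_2) = -0.284 / 1.451 = -0.195727,   B = c_1 / (1 - phi_2) = 0 / 1.451 = 0.
Insert (E2) into (E0): gamma(0) (1 - phi_2^2) = phi_1 (1 + phi_2) gamma(1) + c_0.
  phi_1 (1 + phi_2) = (-0.284)(0.549) = -0.155916,   1 - phi_2^2 = 0.796599.
Replace gamma(1) by A gamma(0) + B and collect gamma(0):
  gamma(0) [0.796599 - (-0.155916)(-0.195727)] = c_0 = 2
  gamma(0) * 0.766082 = 2
  gamma(0) = 2 / 0.766082 = 2.610687.
  gamma(1) = A gamma(0) = (-0.195727)(2.610687) = -0.510982.
Therefore gamma(1) = -0.5110 (to 4 decimal places).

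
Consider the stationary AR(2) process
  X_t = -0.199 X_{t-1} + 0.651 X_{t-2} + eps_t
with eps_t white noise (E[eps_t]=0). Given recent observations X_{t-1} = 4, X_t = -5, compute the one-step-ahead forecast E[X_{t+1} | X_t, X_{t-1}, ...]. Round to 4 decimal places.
E[X_{t+1} \mid \mathcal F_t] = 3.5990

For an AR(p) model X_t = c + sum_i phi_i X_{t-i} + eps_t, the
one-step-ahead conditional mean is
  E[X_{t+1} | X_t, ...] = c + sum_i phi_i X_{t+1-i}.
Substitute known values:
  E[X_{t+1} | ...] = (-0.199) * (-5) + (0.651) * (4)
                   = 3.5990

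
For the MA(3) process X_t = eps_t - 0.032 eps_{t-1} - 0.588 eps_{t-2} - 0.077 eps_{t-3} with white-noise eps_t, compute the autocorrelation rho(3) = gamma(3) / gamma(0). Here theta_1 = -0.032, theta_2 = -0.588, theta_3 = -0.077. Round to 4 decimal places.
\rho(3) = -0.0569

For an MA(q) process with theta_0 = 1, the autocovariance is
  gamma(k) = sigma^2 * sum_{i=0..q-k} theta_i * theta_{i+k},
and rho(k) = gamma(k) / gamma(0). Sigma^2 cancels.
  numerator   = (1)*(-0.077) = -0.077.
  denominator = (1)^2 + (-0.032)^2 + (-0.588)^2 + (-0.077)^2 = 1.352697.
  rho(3) = -0.077 / 1.352697 = -0.0569.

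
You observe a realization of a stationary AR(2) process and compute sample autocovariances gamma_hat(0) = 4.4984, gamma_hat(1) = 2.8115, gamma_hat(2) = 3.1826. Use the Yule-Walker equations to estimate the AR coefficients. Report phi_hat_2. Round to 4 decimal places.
\hat\phi_{2} = 0.5200

The Yule-Walker equations for an AR(p) process read, in matrix form,
  Gamma_p phi = r_p,   with   (Gamma_p)_{ij} = gamma(|i - j|),
                       (r_p)_i = gamma(i),   i,j = 1..p.
Substitute the sample gammas (Toeplitz matrix and right-hand side of size 2):
  Gamma_p = [[4.4984, 2.8115], [2.8115, 4.4984]]
  r_p     = [2.8115, 3.1826]
Written out:
  4.4984 phi_1 + 2.8115 phi_2 = 2.8115
  2.8115 phi_1 + 4.4984 phi_2 = 3.1826
Solve by Cramer's rule:
  det = gamma(0)^2 - gamma(1)^2 = (4.4984)^2 - (2.8115)^2 = 20.23560256 - 7.90453225 = 12.33107031
  phi_hat_1 = [gamma(1) gamma(0) - gamma(1) gamma(2)] / det = [(2.8115)(4.4984) - (2.8115)(3.1826)] / 12.33107031 = 3.6993717 / 12.33107031 = 0.3
  phi_hat_2 = [gamma(0) gamma(2) - gamma(1)^2] / det = [(4.4984)(3.1826) - (2.8115)^2] / 12.33107031 = 6.41207559 / 12.33107031 = 0.52
So phi_hat = [0.3000, 0.5200].
Therefore phi_hat_2 = 0.5200.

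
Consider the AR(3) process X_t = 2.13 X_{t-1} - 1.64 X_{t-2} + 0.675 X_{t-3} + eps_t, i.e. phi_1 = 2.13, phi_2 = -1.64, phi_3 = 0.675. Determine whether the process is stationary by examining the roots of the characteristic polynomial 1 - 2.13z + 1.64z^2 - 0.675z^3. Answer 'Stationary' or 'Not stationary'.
\text{Not stationary}

The AR(p) characteristic polynomial is P(z) = 1 - 2.13z + 1.64z^2 - 0.675z^3.
Stationarity requires all roots to lie outside the unit circle, i.e. |z| > 1 for every root.
Degree 3: look for a simple real root z0 first, then factor out (1 - z/z0) and solve the remaining quadratic.
Testing z0 = 0.8: P(0.8) = 1 + (-2.13)(0.8) + (1.64)(0.8)^2 + (-0.675)(0.8)^3
  = 1 + (-1.704) + (1.0496) + (-0.3456) = 0.  So z_0 = 0.8 is a root, |z_0| = 0.8.
Divide out the factor (1 - 1.25 z) = (1 - z/z0) (since 1/z0 = 1.25):
  P(z) = (1 - 1.25 z)(1 + (-0.88) z + (0.54) z^2)
  [check: z-coef -0.88 - (1.25) = -2.13; z^2-coef 0.54 - (1.25)(-0.88) = 1.64; z^3-coef -(1.25)(0.54) = -0.675.]
Remaining roots from the quadratic factor 1 + (-0.88) z + (0.54) z^2:
  Set 1 + (-0.88) z + (0.54) z^2 = 0, i.e. a z^2 + b z + c = 0 with a = 0.54, b = -0.88, c = 1.
  Discriminant D = b^2 - 4ac = (-0.88)^2 - 4*(0.54)*1 = 0.7744 - (2.16) = -1.3856.
  D < 0, so the roots are the complex-conjugate pair z = (-b +/- i sqrt(-D)) / (2a) = 0.8148 +/- 1.0899i.
  For a conjugate pair |z|^2 = z * conj(z) = (product of roots) = c/a = 1/(0.54) = 1.851852, so |z| = sqrt(1.851852) = 1.3608 for both roots.
Moduli of all roots: 0.8000, 1.3608, 1.3608.
All moduli strictly greater than 1? No.
Verdict: Not stationary.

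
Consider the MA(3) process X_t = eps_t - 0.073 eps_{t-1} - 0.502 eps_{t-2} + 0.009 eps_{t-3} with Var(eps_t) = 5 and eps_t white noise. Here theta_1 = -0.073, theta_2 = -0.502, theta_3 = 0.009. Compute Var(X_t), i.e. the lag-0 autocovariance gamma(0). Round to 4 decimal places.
\gamma(0) = 6.2871

For an MA(q) process X_t = eps_t + sum_i theta_i eps_{t-i} with
Var(eps_t) = sigma^2, the variance is
  gamma(0) = sigma^2 * (1 + sum_i theta_i^2).
  sum_i theta_i^2 = (-0.073)^2 + (-0.502)^2 + (0.009)^2 = 0.005329 + 0.252004 + 0.000081 = 0.257414.
  gamma(0) = 5 * (1 + 0.257414) = 5 * 1.257414 = 6.28707, which rounds to 6.2871.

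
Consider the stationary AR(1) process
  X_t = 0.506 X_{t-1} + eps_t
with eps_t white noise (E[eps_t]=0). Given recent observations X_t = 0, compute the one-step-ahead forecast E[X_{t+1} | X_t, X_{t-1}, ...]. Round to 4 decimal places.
E[X_{t+1} \mid \mathcal F_t] = 0.0000

For an AR(p) model X_t = c + sum_i phi_i X_{t-i} + eps_t, the
one-step-ahead conditional mean is
  E[X_{t+1} | X_t, ...] = c + sum_i phi_i X_{t+1-i}.
Substitute known values:
  E[X_{t+1} | ...] = (0.506) * (0)
                   = 0.0000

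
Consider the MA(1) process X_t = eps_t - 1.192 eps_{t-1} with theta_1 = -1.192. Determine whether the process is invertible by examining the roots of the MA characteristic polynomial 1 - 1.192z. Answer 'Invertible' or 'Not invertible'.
\text{Not invertible}

The MA(q) characteristic polynomial is P(z) = 1 - 1.192z.
Invertibility requires all roots to lie outside the unit circle, i.e. |z| > 1 for every root.
This is linear in z: 1 + (-1.192) z = 0  =>  z = -1/(-1.192) = 0.838926,  |z| = 0.838926.
Moduli of all roots: 0.8389.
All moduli strictly greater than 1? No.
Verdict: Not invertible.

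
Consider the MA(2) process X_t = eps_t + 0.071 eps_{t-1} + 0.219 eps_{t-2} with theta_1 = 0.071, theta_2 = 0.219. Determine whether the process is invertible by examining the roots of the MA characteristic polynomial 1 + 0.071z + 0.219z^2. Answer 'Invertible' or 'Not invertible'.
\text{Invertible}

The MA(q) characteristic polynomial is P(z) = 1 + 0.071z + 0.219z^2.
Invertibility requires all roots to lie outside the unit circle, i.e. |z| > 1 for every root.
Set 1 + (0.071) z + (0.219) z^2 = 0, i.e. a z^2 + b z + c = 0 with a = 0.219, b = 0.071, c = 1.
Discriminant D = b^2 - 4ac = (0.071)^2 - 4*(0.219)*1 = 0.005041 - (0.876) = -0.870959.
D < 0, so the roots are the complex-conjugate pair z = (-b +/- i sqrt(-D)) / (2a) = -0.1621 +/- 2.1307i.
For a conjugate pair |z|^2 = z * conj(z) = (product of roots) = c/a = 1/(0.219) = 4.56621, so |z| = sqrt(4.56621) = 2.1369 for both roots.
Moduli of all roots: 2.1369, 2.1369.
All moduli strictly greater than 1? Yes.
Verdict: Invertible.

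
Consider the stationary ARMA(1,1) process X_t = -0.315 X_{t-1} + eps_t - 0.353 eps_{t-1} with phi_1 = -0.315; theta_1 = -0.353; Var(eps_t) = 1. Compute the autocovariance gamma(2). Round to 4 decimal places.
\gamma(2) = 0.2596

Multiply the model equation by X_{t-k} and take expectations. With theta_0 = psi_0 = 1 and psi_j the MA(infinity) weights, this gives
  gamma(k) - sum_i phi_i gamma(k-i) = c_k,
  c_k = sigma^2 * sum_{j=k..q} theta_j psi_{j-k}   (c_k = 0 for k > q),
using gamma(-m) = gamma(m).
psi-weights needed (psi_j = theta_j + sum_i phi_i psi_{j-i}):
  psi_1 = theta_1 + phi_1 = -0.353 + (-0.315) = -0.668
Right-hand sides:
  c_0 = sigma^2 (1 + theta_1 psi_1) = 1 * (1 + (-0.353)(-0.668)) = 1 * 1.235804 = 1.235804
  c_1 = sigma^2 theta_1 = 1 * (-0.353) = -0.353
  c_2 = 0
Equations for k = 0 and k = 1 (AR order 1):
  gamma(0) = phi_1 gamma(1) + c_0
  gamma(1) = phi_1 gamma(0) + c_1
Substituting the second into the first: gamma(0) (1 - phi_1^2) = c_0 + phi_1 c_1, so
  gamma(0) = (c_0 + phi_1 c_1) / (1 - phi_1^2) = (1.235804 + (-0.315)(-0.353)) / (1 - (-0.315)^2) = 1.346999 / 0.900775 = 1.495378.
  gamma(1) = phi_1 gamma(0) + c_1 = (-0.315)(1.495378) + (-0.353) = -0.824044.
For k = 2 (> q): gamma(2) = phi_1 gamma(1) = (-0.315)(-0.824044) = 0.259574.
Therefore gamma(2) = 0.2596 (to 4 decimal places).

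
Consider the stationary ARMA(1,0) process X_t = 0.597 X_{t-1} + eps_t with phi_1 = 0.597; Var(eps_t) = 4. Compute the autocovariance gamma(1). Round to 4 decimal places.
\gamma(1) = 3.7104

Multiply the model equation by X_{t-k} and take expectations. With theta_0 = psi_0 = 1 and psi_j the MA(infinity) weights, this gives
  gamma(k) - sum_i phi_i gamma(k-i) = c_k,
  c_k = sigma^2 * sum_{j=k..q} theta_j psi_{j-k}   (c_k = 0 for k > q),
using gamma(-m) = gamma(m).
Pure AR (q = 0): c_0 = sigma^2 = 4, c_k = 0 for k >= 1.
Equations for k = 0 and k = 1 (AR order 1):
  gamma(0) = phi_1 gamma(1) + c_0
  gamma(1) = phi_1 gamma(0) + c_1
Substituting the second into the first: gamma(0) (1 - phi_1^2) = c_0 + phi_1 c_1, so
  gamma(0) = c_0 / (1 - phi_1^2) = 4 / (1 - (0.597)^2) = 4 / 0.643591 = 6.215127.
  gamma(1) = phi_1 gamma(0) = (0.597)(6.215127) = 3.710431.
Therefore gamma(1) = 3.7104 (to 4 decimal places).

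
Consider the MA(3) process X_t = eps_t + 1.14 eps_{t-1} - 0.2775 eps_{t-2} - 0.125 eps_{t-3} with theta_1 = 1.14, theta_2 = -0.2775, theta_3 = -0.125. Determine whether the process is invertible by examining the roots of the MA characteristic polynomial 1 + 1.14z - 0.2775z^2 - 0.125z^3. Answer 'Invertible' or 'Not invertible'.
\text{Not invertible}

The MA(q) characteristic polynomial is P(z) = 1 + 1.14z - 0.2775z^2 - 0.125z^3.
Invertibility requires all roots to lie outside the unit circle, i.e. |z| > 1 for every root.
Degree 3: look for a simple real root z0 first, then factor out (1 - z/z0) and solve the remaining quadratic.
Testing z0 = -4: P(-4) = 1 + (1.14)(-4) + (-0.2775)(-4)^2 + (-0.125)(-4)^3
  = 1 + (-4.56) + (-4.44) + (8) = 0.  So z_0 = -4 is a root, |z_0| = 4.
Divide out the factor (1 + 0.25 z) = (1 - z/z0) (since 1/z0 = -0.25):
  P(z) = (1 + 0.25 z)(1 + (0.89) z + (-0.5) z^2)
  [check: z-coef 0.89 - (-0.25) = 1.14; z^2-coef -0.5 - (-0.25)(0.89) = -0.2775; z^3-coef -(-0.25)(-0.5) = -0.125.]
Remaining roots from the quadratic factor 1 + (0.89) z + (-0.5) z^2:
  Set 1 + (0.89) z + (-0.5) z^2 = 0, i.e. a z^2 + b z + c = 0 with a = -0.5, b = 0.89, c = 1.
  Discriminant D = b^2 - 4ac = (0.89)^2 - 4*(-0.5)*1 = 0.7921 - (-2) = 2.7921.
  D >= 0, so the roots are real: z = (-b +/- sqrt(D)) / (2a) = (-0.89 +/- 1.670958) / (-1).
    z_1 = (-0.89 + 1.670958) / (-1) = -0.781,   |z_1| = 0.781.
    z_2 = (-0.89 - 1.670958) / (-1) = 2.561,   |z_2| = 2.561.
Moduli of all roots: 4.0000, 0.7810, 2.5610.
All moduli strictly greater than 1? No.
Verdict: Not invertible.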